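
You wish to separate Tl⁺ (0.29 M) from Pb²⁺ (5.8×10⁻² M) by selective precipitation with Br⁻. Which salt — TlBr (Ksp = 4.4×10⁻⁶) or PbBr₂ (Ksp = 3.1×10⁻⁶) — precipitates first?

TlBr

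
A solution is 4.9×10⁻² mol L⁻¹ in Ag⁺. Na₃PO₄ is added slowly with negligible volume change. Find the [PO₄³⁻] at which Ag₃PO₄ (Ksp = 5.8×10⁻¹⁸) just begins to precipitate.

4.9×10⁻¹⁴ M

A salt starts to precipitate once the ion product Q reaches its Ksp.
Ag₃PO₄(s) ⇌ 3 Ag⁺(aq) + PO₄³⁻(aq)
Ksp = [Ag⁺]^3[PO₄³⁻] = [PO₄³⁻](4.9×10⁻²)^3
[PO₄³⁻] = 5.8×10⁻¹⁸ / (4.9×10⁻²)^3 = 4.9×10⁻¹⁴
[PO₄³⁻] = 4.9×10⁻¹⁴ mol L⁻¹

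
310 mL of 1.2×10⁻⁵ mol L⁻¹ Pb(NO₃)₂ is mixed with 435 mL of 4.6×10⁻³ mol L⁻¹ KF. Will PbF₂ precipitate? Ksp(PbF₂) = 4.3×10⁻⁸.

Total volume after mixing = 310 + 435 = 745 mL.
[Pb²⁺] = (1.2×10⁻⁵)(310)/745 = 5.0×10⁻⁶ mol L⁻¹
[F⁻] = (4.6×10⁻³)(435)/745 = 2.7×10⁻³ mol L⁻¹
Q = [Pb²⁺][F⁻]^2 = 3.6×10⁻¹¹
Q < Ksp (3.6×10⁻¹¹ vs 4.3×10⁻⁸); the solution remains unsaturated and no precipitate forms.

No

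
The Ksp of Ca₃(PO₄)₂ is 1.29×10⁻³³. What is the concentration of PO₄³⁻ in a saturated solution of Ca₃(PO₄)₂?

Ca₃(PO₄)₂(s) ⇌ 3 Ca²⁺(aq) + 2 PO₄³⁻(aq)
Let s be the molar solubility. Then [Ca²⁺] = 3s and [PO₄³⁻] = 2s.
Ksp = [Ca²⁺]^3[PO₄³⁻]^2 = (3s)^3 · (2s)^2 = 108s^5 = 1.29×10⁻³³
s = 1.04×10⁻⁷ mol/L
[PO₄³⁻] = 2s = 2.07×10⁻⁷ mol/L

2.07×10⁻⁷ M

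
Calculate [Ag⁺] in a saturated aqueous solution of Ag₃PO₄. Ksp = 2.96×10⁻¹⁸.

5.46×10⁻⁵ M

Ag₃PO₄(s) ⇌ 3 Ag⁺(aq) + PO₄³⁻(aq)
Let s be the molar solubility. Then [Ag⁺] = 3s and [PO₄³⁻] = s.
Ksp = [Ag⁺]^3[PO₄³⁻] = (3s)^3 · s = 27s^4 = 2.96×10⁻¹⁸
s = 1.82×10⁻⁵ M
[Ag⁺] = 3s = 5.46×10⁻⁵ M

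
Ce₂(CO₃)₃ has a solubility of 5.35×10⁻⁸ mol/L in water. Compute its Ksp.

Ksp = 4.73×10⁻³⁵

Ce₂(CO₃)₃(s) ⇌ 2 Ce³⁺(aq) + 3 CO₃²⁻(aq)
Let s be the molar solubility. Then [Ce³⁺] = 2s and [CO₃²⁻] = 3s.
Ksp = [Ce³⁺]^2[CO₃²⁻]^3 = (2s)^2 · (3s)^3 = 108s^5
Ksp = 108 × (5.35×10⁻⁸)^5 = 4.73×10⁻³⁵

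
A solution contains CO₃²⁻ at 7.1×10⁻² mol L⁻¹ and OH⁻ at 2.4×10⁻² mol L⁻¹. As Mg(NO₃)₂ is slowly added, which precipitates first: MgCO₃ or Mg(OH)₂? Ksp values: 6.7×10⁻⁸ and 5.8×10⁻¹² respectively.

Mg(OH)₂

The threshold for precipitation is Q = Ksp.
For MgCO₃: [Mg²⁺] = (Ksp/[CO₃²⁻]) = 9.4×10⁻⁷ mol L⁻¹
For Mg(OH)₂: [Mg²⁺] = (Ksp/[OH⁻]^2) = 1.0×10⁻⁸ mol L⁻¹
Mg(OH)₂ requires the lower [Mg²⁺], so it precipitates first.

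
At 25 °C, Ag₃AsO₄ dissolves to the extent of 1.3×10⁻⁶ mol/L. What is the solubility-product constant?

Ag₃AsO₄(s) ⇌ 3 Ag⁺(aq) + AsO₄³⁻(aq)
With molar solubility s: [Ag⁺] = 3s, [AsO₄³⁻] = s.
Ksp = [Ag⁺]^3[AsO₄³⁻] = (3s)^3 · s = 27s^4
Ksp = 27 × (1.3×10⁻⁶)^4 = 7.7×10⁻²³

Ksp = 7.7×10⁻²³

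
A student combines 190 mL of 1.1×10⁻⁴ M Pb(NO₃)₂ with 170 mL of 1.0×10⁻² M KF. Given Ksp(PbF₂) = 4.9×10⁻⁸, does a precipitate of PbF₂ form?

After mixing, V = 190 mL + 170 mL = 360 mL.
[Pb²⁺] = (1.1×10⁻⁴)(190)/360 = 5.8×10⁻⁵ M
[F⁻] = (1.0×10⁻²)(170)/360 = 4.7×10⁻³ M
Q = [Pb²⁺][F⁻]^2 = 1.3×10⁻⁹
Q = 1.3×10⁻⁹ < Ksp = 4.9×10⁻⁸, so the solution is unsaturated and no precipitate forms.

No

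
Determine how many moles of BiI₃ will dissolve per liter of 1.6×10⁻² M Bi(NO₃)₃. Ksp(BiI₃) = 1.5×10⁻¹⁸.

BiI₃(s) ⇌ Bi³⁺(aq) + 3 I⁻(aq)
The solution already contains Bi³⁺ at 1.6×10⁻² M. Let s be the molar solubility of BiI₃.
[Bi³⁺] ≈ 1.6×10⁻² M (common ion dominates); [I⁻] = 3s.
Ksp = [Bi³⁺][I⁻]^3 = (1.6×10⁻²)(3s)^3
(3s)^3 = 1.5×10⁻¹⁸ / (1.6×10⁻²) = 9.4×10⁻¹⁷
s = 1.5×10⁻⁶ M

1.5×10⁻⁶ M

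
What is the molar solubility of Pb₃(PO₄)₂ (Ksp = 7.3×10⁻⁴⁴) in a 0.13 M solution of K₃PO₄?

5.4×10⁻¹⁵ M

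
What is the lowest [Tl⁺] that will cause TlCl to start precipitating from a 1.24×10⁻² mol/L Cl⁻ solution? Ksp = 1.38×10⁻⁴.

A salt starts to precipitate once the ion product Q reaches its Ksp.
TlCl(s) ⇌ Tl⁺(aq) + Cl⁻(aq)
Ksp = [Tl⁺][Cl⁻] = [Tl⁺](1.24×10⁻²)
[Tl⁺] = 1.38×10⁻⁴ / (1.24×10⁻²) = 1.11×10⁻²
[Tl⁺] = 1.11×10⁻² mol/L

1.11×10⁻² M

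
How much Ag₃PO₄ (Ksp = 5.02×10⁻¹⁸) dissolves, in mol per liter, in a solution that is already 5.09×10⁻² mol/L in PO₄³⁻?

1.54×10⁻⁶ M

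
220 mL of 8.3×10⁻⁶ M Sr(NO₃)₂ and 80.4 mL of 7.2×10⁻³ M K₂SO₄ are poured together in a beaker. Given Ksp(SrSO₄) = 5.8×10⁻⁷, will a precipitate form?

No

Total volume after mixing = 220 + 80.4 = 300.4 mL.
[Sr²⁺] = (8.3×10⁻⁶)(220)/300.4 = 6.1×10⁻⁶ M
[SO₄²⁻] = (7.2×10⁻³)(80.4)/300.4 = 1.9×10⁻³ M
Q = [Sr²⁺][SO₄²⁻] = 1.2×10⁻⁸
Q < Ksp (1.2×10⁻⁸ vs 5.8×10⁻⁷); the solution remains unsaturated and no precipitate forms.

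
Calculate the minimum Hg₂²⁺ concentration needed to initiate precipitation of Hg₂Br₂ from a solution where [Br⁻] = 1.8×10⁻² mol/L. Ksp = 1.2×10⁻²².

3.7×10⁻¹⁹ M

Precipitation of each salt begins when its ion product equals Ksp.
Hg₂Br₂(s) ⇌ Hg₂²⁺(aq) + 2 Br⁻(aq)
Ksp = [Hg₂²⁺][Br⁻]^2 = [Hg₂²⁺](1.8×10⁻²)^2
[Hg₂²⁺] = 1.2×10⁻²² / (1.8×10⁻²)^2 = 3.7×10⁻¹⁹
[Hg₂²⁺] = 3.7×10⁻¹⁹ mol/L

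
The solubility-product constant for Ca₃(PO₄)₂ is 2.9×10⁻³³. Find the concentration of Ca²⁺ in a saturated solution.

Ca₃(PO₄)₂(s) ⇌ 3 Ca²⁺(aq) + 2 PO₄³⁻(aq)
For each mole of Ca₃(PO₄)₂ that dissolves per liter, [Ca²⁺] = 3s and [PO₄³⁻] = 2s; let s denote this solubility.
Ksp = [Ca²⁺]^3[PO₄³⁻]^2 = (3s)^3 · (2s)^2 = 108s^5 = 2.9×10⁻³³
s = 1.2×10⁻⁷ M
[Ca²⁺] = 3s = 3.7×10⁻⁷ M

3.7×10⁻⁷ M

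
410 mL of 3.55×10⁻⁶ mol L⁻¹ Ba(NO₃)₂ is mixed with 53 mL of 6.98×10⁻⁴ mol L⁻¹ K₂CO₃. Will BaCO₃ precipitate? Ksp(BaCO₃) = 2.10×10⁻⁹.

No

Total volume after mixing = 410 + 53 = 463 mL.
[Ba²⁺] = (3.55×10⁻⁶)(410)/463 = 3.14×10⁻⁶ mol L⁻¹
[CO₃²⁻] = (6.98×10⁻⁴)(53)/463 = 7.99×10⁻⁵ mol L⁻¹
Q = [Ba²⁺][CO₃²⁻] = 2.51×10⁻¹⁰
Q = 2.51×10⁻¹⁰ < Ksp = 2.10×10⁻⁹, so the solution is unsaturated and no precipitate forms.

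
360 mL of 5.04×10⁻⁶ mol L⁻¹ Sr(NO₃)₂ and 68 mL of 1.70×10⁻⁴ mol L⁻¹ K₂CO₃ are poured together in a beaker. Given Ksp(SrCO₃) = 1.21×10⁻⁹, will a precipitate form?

After mixing, V = 360 mL + 68 mL = 428 mL.
[Sr²⁺] = (5.04×10⁻⁶)(360)/428 = 4.24×10⁻⁶ mol L⁻¹
[CO₃²⁻] = (1.70×10⁻⁴)(68)/428 = 2.70×10⁻⁵ mol L⁻¹
Q = [Sr²⁺][CO₃²⁻] = 1.14×10⁻¹⁰
Since Q (1.14×10⁻¹⁰) is less than Ksp (1.21×10⁻⁹), no SrCO₃ precipitates.

No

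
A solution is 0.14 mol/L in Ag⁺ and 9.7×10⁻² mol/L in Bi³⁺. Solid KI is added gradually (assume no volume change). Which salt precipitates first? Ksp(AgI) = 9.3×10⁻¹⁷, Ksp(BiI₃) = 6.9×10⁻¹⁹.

Each salt precipitates once Q = Ksp for that salt.
For AgI: [I⁻] = (Ksp/[Ag⁺]) = 6.6×10⁻¹⁶ mol/L
For BiI₃: [I⁻] = (Ksp/[Bi³⁺])^(1/3) = 1.9×10⁻⁶ mol/L
Since AgI needs less I⁻ to reach saturation, it precipitates first.

AgI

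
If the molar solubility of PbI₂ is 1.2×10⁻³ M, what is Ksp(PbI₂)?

PbI₂(s) ⇌ Pb²⁺(aq) + 2 I⁻(aq)
For each mole of PbI₂ that dissolves per liter, [Pb²⁺] = s and [I⁻] = 2s; let s denote this solubility.
Ksp = [Pb²⁺][I⁻]^2 = s · (2s)^2 = 4s^3
Ksp = 4 × (1.2×10⁻³)^3 = 6.9×10⁻⁹

Ksp = 6.9×10⁻⁹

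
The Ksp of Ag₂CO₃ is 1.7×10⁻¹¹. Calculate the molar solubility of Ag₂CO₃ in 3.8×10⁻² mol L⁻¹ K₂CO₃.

1.1×10⁻⁵ M

Ag₂CO₃(s) ⇌ 2 Ag⁺(aq) + CO₃²⁻(aq)
Let s be the solubility of Ag₂CO₃ here. The common ion gives [CO₃²⁻] ≈ 3.8×10⁻² mol L⁻¹, and [Ag⁺] = 2s.
Ksp = [Ag⁺]^2[CO₃²⁻] = (2s)^2(3.8×10⁻²)
(2s)^2 = 1.7×10⁻¹¹ / (3.8×10⁻²) = 4.5×10⁻¹⁰
s = 1.1×10⁻⁵ mol L⁻¹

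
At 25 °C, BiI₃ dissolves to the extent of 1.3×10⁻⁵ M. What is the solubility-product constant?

BiI₃(s) ⇌ Bi³⁺(aq) + 3 I⁻(aq)
For each mole of BiI₃ that dissolves per liter, [Bi³⁺] = s and [I⁻] = 3s; let s denote this solubility.
Ksp = [Bi³⁺][I⁻]^3 = s · (3s)^3 = 27s^4
Ksp = 27 × (1.3×10⁻⁵)^4 = 7.7×10⁻¹⁹

Ksp = 7.7×10⁻¹⁹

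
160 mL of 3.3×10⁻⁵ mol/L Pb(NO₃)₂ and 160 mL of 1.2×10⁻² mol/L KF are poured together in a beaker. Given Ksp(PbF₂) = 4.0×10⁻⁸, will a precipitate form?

No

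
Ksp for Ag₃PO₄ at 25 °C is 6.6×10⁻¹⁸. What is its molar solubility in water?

Ag₃PO₄(s) ⇌ 3 Ag⁺(aq) + PO₄³⁻(aq)
For each mole of Ag₃PO₄ that dissolves per liter, [Ag⁺] = 3s and [PO₄³⁻] = s; let s denote this solubility.
Ksp = [Ag⁺]^3[PO₄³⁻] = (3s)^3 · s = 27s^4
27s^4 = 6.6×10⁻¹⁸  ⇒  s^4 = 2.4×10⁻¹⁹
Taking the 4th root, s = 2.2×10⁻⁵ mol/L.

2.2×10⁻⁵ M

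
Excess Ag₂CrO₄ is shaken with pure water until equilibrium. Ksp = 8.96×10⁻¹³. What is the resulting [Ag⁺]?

Ag₂CrO₄(s) ⇌ 2 Ag⁺(aq) + CrO₄²⁻(aq)
With molar solubility s: [Ag⁺] = 2s, [CrO₄²⁻] = s.
Ksp = [Ag⁺]^2[CrO₄²⁻] = (2s)^2 · s = 4s^3 = 8.96×10⁻¹³
s = 6.07×10⁻⁵ mol/L
[Ag⁺] = 2s = 1.21×10⁻⁴ mol/L

1.21×10⁻⁴ M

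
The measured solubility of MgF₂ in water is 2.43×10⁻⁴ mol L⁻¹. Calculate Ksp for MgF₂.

Ksp = 5.74×10⁻¹¹

MgF₂(s) ⇌ Mg²⁺(aq) + 2 F⁻(aq)
With molar solubility s: [Mg²⁺] = s, [F⁻] = 2s.
Ksp = [Mg²⁺][F⁻]^2 = s · (2s)^2 = 4s^3
Ksp = 4 × (2.43×10⁻⁴)^3 = 5.74×10⁻¹¹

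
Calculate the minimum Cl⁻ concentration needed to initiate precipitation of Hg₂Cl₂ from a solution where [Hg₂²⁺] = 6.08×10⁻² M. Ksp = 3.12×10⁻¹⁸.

Precipitation of each salt begins when its ion product equals Ksp.
Hg₂Cl₂(s) ⇌ Hg₂²⁺(aq) + 2 Cl⁻(aq)
Ksp = [Hg₂²⁺][Cl⁻]^2 = [Cl⁻]^2(6.08×10⁻²)
[Cl⁻]^2 = 3.12×10⁻¹⁸ / (6.08×10⁻²) = 5.13×10⁻¹⁷
[Cl⁻] = 7.16×10⁻⁹ M

7.16×10⁻⁹ M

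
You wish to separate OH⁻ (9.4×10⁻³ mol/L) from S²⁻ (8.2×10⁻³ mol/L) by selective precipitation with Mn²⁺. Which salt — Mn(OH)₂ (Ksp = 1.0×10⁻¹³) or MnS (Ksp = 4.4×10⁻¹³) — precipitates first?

MnS

Each salt precipitates once Q = Ksp for that salt.
For Mn(OH)₂: [Mn²⁺] = (Ksp/[OH⁻]^2) = 1.1×10⁻⁹ mol/L
For MnS: [Mn²⁺] = (Ksp/[S²⁻]) = 5.4×10⁻¹¹ mol/L
The smaller threshold [Mn²⁺] is reached first, so MnS precipitates first.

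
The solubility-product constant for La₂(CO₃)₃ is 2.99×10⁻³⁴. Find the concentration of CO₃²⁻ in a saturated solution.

La₂(CO₃)₃(s) ⇌ 2 La³⁺(aq) + 3 CO₃²⁻(aq)
Let s be the molar solubility. Then [La³⁺] = 2s and [CO₃²⁻] = 3s.
Ksp = [La³⁺]^2[CO₃²⁻]^3 = (2s)^2 · (3s)^3 = 108s^5 = 2.99×10⁻³⁴
s = 7.73×10⁻⁸ M
[CO₃²⁻] = 3s = 2.32×10⁻⁷ M

2.32×10⁻⁷ M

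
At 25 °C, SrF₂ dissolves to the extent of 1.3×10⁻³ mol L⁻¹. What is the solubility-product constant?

Ksp = 8.8×10⁻⁹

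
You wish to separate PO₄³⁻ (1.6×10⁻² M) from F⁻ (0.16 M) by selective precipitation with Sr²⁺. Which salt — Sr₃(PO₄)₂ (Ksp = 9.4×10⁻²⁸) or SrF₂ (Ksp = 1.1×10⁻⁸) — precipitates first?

Each salt precipitates once Q = Ksp for that salt.
For Sr₃(PO₄)₂: [Sr²⁺] = (Ksp/[PO₄³⁻]^2)^(1/3) = 1.5×10⁻⁸ M
For SrF₂: [Sr²⁺] = (Ksp/[F⁻]^2) = 4.3×10⁻⁷ M
The smaller threshold [Sr²⁺] is reached first, so Sr₃(PO₄)₂ precipitates first.

Sr₃(PO₄)₂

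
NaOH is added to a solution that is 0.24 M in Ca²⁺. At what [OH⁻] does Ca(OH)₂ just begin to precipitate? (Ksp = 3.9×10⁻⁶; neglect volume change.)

4.0×10⁻³ M

A salt starts to precipitate once the ion product Q reaches its Ksp.
Ca(OH)₂(s) ⇌ Ca²⁺(aq) + 2 OH⁻(aq)
Ksp = [Ca²⁺][OH⁻]^2 = [OH⁻]^2(0.24)
[OH⁻]^2 = 3.9×10⁻⁶ / (0.24) = 1.6×10⁻⁵
[OH⁻] = 4.0×10⁻³ M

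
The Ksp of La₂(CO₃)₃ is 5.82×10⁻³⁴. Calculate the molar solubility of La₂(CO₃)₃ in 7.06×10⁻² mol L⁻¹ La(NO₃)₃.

La₂(CO₃)₃(s) ⇌ 2 La³⁺(aq) + 3 CO₃²⁻(aq)
Let s be the solubility of La₂(CO₃)₃ here. The common ion gives [La³⁺] ≈ 7.06×10⁻² mol L⁻¹, and [CO₃²⁻] = 3s.
Ksp = [La³⁺]^2[CO₃²⁻]^3 = (7.06×10⁻²)^2(3s)^3
(3s)^3 = 5.82×10⁻³⁴ / (7.06×10⁻²)^2 = 1.17×10⁻³¹
s = 1.63×10⁻¹¹ mol L⁻¹

1.63×10⁻¹¹ M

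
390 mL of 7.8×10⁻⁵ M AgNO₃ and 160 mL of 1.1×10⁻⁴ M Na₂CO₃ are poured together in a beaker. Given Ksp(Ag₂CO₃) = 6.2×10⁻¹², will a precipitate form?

No

Total volume after mixing = 390 + 160 = 550 mL.
[Ag⁺] = (7.8×10⁻⁵)(390)/550 = 5.5×10⁻⁵ M
[CO₃²⁻] = (1.1×10⁻⁴)(160)/550 = 3.2×10⁻⁵ M
Q = [Ag⁺]^2[CO₃²⁻] = 9.8×10⁻¹⁴
Q = 9.8×10⁻¹⁴ < Ksp = 6.2×10⁻¹², so the solution is unsaturated and no precipitate forms.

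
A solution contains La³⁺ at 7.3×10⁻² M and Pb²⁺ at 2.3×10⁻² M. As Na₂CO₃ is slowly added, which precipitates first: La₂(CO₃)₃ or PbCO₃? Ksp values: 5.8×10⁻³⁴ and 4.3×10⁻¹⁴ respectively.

PbCO₃

Precipitation begins when Q = Ksp.
For La₂(CO₃)₃: [CO₃²⁻] = (Ksp/[La³⁺]^2)^(1/3) = 4.8×10⁻¹¹ M
For PbCO₃: [CO₃²⁻] = (Ksp/[Pb²⁺]) = 1.9×10⁻¹² M
PbCO₃ requires the lower [CO₃²⁻], so it precipitates first.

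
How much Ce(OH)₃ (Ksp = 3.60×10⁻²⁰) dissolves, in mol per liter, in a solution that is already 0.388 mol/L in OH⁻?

6.16×10⁻¹⁹ M

Ce(OH)₃(s) ⇌ Ce³⁺(aq) + 3 OH⁻(aq)
Let s be the solubility of Ce(OH)₃ here. The common ion gives [OH⁻] ≈ 0.388 mol/L, and [Ce³⁺] = s.
Ksp = [Ce³⁺][OH⁻]^3 = s(0.388)^3
s = 3.60×10⁻²⁰ / (0.388)^3 = 6.16×10⁻¹⁹
s = 6.16×10⁻¹⁹ mol/L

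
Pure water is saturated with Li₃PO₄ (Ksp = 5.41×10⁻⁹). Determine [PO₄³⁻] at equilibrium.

3.76×10⁻³ M

Li₃PO₄(s) ⇌ 3 Li⁺(aq) + PO₄³⁻(aq)
Let s be the molar solubility. Then [Li⁺] = 3s and [PO₄³⁻] = s.
Ksp = [Li⁺]^3[PO₄³⁻] = (3s)^3 · s = 27s^4 = 5.41×10⁻⁹
s = 3.76×10⁻³ M
[PO₄³⁻] = s = 3.76×10⁻³ M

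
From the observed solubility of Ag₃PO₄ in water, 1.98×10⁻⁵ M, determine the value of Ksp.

Ksp = 4.15×10⁻¹⁸

Ag₃PO₄(s) ⇌ 3 Ag⁺(aq) + PO₄³⁻(aq)
Let s be the molar solubility. Then [Ag⁺] = 3s and [PO₄³⁻] = s.
Ksp = [Ag⁺]^3[PO₄³⁻] = (3s)^3 · s = 27s^4
Ksp = 27 × (1.98×10⁻⁵)^4 = 4.15×10⁻¹⁸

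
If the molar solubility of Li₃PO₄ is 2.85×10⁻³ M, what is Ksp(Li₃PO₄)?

Li₃PO₄(s) ⇌ 3 Li⁺(aq) + PO₄³⁻(aq)
If s mol/L of Li₃PO₄ dissolves, [Li⁺] = 3s and [PO₄³⁻] = s.
Ksp = [Li⁺]^3[PO₄³⁻] = (3s)^3 · s = 27s^4
Ksp = 27 × (2.85×10⁻³)^4 = 1.78×10⁻⁹

Ksp = 1.78×10⁻⁹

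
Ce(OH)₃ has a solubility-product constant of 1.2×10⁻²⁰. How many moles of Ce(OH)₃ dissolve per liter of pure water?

Ce(OH)₃(s) ⇌ Ce³⁺(aq) + 3 OH⁻(aq)
Call the molar solubility s, so that [Ce³⁺] = s and [OH⁻] = 3s.
Ksp = [Ce³⁺][OH⁻]^3 = s · (3s)^3 = 27s^4
27s^4 = 1.2×10⁻²⁰  ⇒  s^4 = 4.4×10⁻²²
s = (4.4×10⁻²²)^(1/4) = 4.6×10⁻⁶ mol/L

4.6×10⁻⁶ M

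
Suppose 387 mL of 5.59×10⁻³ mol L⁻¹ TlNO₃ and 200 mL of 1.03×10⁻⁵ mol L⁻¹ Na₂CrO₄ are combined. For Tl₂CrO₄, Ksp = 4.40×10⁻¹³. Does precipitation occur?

Total volume after mixing = 387 + 200 = 587 mL.
[Tl⁺] = (5.59×10⁻³)(387)/587 = 3.69×10⁻³ mol L⁻¹
[CrO₄²⁻] = (1.03×10⁻⁵)(200)/587 = 3.51×10⁻⁶ mol L⁻¹
Q = [Tl⁺]^2[CrO₄²⁻] = 4.77×10⁻¹¹
Q = 4.77×10⁻¹¹ > Ksp = 4.40×10⁻¹³, so the solution is supersaturated and Tl₂CrO₄ precipitates.

Yes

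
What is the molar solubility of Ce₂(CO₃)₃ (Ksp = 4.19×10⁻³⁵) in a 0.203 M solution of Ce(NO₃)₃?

Ce₂(CO₃)₃(s) ⇌ 2 Ce³⁺(aq) + 3 CO₃²⁻(aq)
The solution already contains Ce³⁺ at 0.203 M. Let s be the molar solubility of Ce₂(CO₃)₃.
[Ce³⁺] ≈ 0.203 M (common ion dominates); [CO₃²⁻] = 3s.
Ksp = [Ce³⁺]^2[CO₃²⁻]^3 = (0.203)^2(3s)^3
(3s)^3 = 4.19×10⁻³⁵ / (0.203)^2 = 1.02×10⁻³³
s = 3.35×10⁻¹² M

3.35×10⁻¹² M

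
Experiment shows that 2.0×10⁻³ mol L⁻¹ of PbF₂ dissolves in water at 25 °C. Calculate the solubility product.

Ksp = 3.2×10⁻⁸

PbF₂(s) ⇌ Pb²⁺(aq) + 2 F⁻(aq)
With molar solubility s: [Pb²⁺] = s, [F⁻] = 2s.
Ksp = [Pb²⁺][F⁻]^2 = s · (2s)^2 = 4s^3
Ksp = 4 × (2.0×10⁻³)^3 = 3.2×10⁻⁸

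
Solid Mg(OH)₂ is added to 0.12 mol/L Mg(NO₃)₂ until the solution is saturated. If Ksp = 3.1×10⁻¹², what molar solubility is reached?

2.5×10⁻⁶ M

Mg(OH)₂(s) ⇌ Mg²⁺(aq) + 2 OH⁻(aq)
Let s be the solubility of Mg(OH)₂ here. The common ion gives [Mg²⁺] ≈ 0.12 mol/L, and [OH⁻] = 2s.
Ksp = [Mg²⁺][OH⁻]^2 = (0.12)(2s)^2
(2s)^2 = 3.1×10⁻¹² / (0.12) = 2.6×10⁻¹¹
s = 2.5×10⁻⁶ mol/L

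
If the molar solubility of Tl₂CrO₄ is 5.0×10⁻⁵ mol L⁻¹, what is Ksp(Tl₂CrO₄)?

Tl₂CrO₄(s) ⇌ 2 Tl⁺(aq) + CrO₄²⁻(aq)
Call the molar solubility s, so that [Tl⁺] = 2s and [CrO₄²⁻] = s.
Ksp = [Tl⁺]^2[CrO₄²⁻] = (2s)^2 · s = 4s^3
Ksp = 4 × (5.0×10⁻⁵)^3 = 5.0×10⁻¹³

Ksp = 5.0×10⁻¹³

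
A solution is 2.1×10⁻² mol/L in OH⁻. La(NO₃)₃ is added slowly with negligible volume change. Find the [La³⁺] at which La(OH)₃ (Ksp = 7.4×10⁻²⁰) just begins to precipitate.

Precipitation of each salt begins when its ion product equals Ksp.
La(OH)₃(s) ⇌ La³⁺(aq) + 3 OH⁻(aq)
Ksp = [La³⁺][OH⁻]^3 = [La³⁺](2.1×10⁻²)^3
[La³⁺] = 7.4×10⁻²⁰ / (2.1×10⁻²)^3 = 8.0×10⁻¹⁵
[La³⁺] = 8.0×10⁻¹⁵ mol/L

8.0×10⁻¹⁵ M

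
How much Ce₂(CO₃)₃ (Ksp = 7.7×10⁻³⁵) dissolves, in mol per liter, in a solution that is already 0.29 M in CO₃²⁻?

2.8×10⁻¹⁷ M

Ce₂(CO₃)₃(s) ⇌ 2 Ce³⁺(aq) + 3 CO₃²⁻(aq)
CO₃²⁻ is already present at 0.29 M. If s mol/L of Ce₂(CO₃)₃ dissolves, [Ce³⁺] = 2s while [CO₃²⁻] ≈ 0.29 M.
Ksp = [Ce³⁺]^2[CO₃²⁻]^3 = (2s)^2(0.29)^3
(2s)^2 = 7.7×10⁻³⁵ / (0.29)^3 = 3.2×10⁻³³
s = 2.8×10⁻¹⁷ M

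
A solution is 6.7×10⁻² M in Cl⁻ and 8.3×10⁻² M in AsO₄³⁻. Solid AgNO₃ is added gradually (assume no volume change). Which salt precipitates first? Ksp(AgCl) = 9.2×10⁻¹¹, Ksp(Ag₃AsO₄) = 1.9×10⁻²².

A salt starts to precipitate once the ion product Q reaches its Ksp.
For AgCl: [Ag⁺] = (Ksp/[Cl⁻]) = 1.4×10⁻⁹ M
For Ag₃AsO₄: [Ag⁺] = (Ksp/[AsO₄³⁻])^(1/3) = 1.3×10⁻⁷ M
The smaller threshold [Ag⁺] is reached first, so AgCl precipitates first.

AgCl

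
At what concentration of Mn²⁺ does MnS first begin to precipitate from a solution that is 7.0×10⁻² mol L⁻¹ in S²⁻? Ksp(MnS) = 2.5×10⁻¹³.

Precipitation begins when Q = Ksp.
MnS(s) ⇌ Mn²⁺(aq) + S²⁻(aq)
Ksp = [Mn²⁺][S²⁻] = [Mn²⁺](7.0×10⁻²)
[Mn²⁺] = 2.5×10⁻¹³ / (7.0×10⁻²) = 3.6×10⁻¹²
[Mn²⁺] = 3.6×10⁻¹² mol L⁻¹

3.6×10⁻¹² M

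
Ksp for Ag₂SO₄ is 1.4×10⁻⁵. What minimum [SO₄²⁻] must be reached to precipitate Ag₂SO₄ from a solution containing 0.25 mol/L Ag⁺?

2.2×10⁻⁴ M

Precipitation begins when Q = Ksp.
Ag₂SO₄(s) ⇌ 2 Ag⁺(aq) + SO₄²⁻(aq)
Ksp = [Ag⁺]^2[SO₄²⁻] = [SO₄²⁻](0.25)^2
[SO₄²⁻] = 1.4×10⁻⁵ / (0.25)^2 = 2.2×10⁻⁴
[SO₄²⁻] = 2.2×10⁻⁴ mol/L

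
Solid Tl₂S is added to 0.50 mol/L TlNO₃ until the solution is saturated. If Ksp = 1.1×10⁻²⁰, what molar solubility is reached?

4.4×10⁻²⁰ M

Tl₂S(s) ⇌ 2 Tl⁺(aq) + S²⁻(aq)
Tl⁺ is already present at 0.50 mol/L. If s mol/L of Tl₂S dissolves, [S²⁻] = s while [Tl⁺] ≈ 0.50 mol/L.
Ksp = [Tl⁺]^2[S²⁻] = (0.50)^2s
s = 1.1×10⁻²⁰ / (0.50)^2 = 4.4×10⁻²⁰
s = 4.4×10⁻²⁰ mol/L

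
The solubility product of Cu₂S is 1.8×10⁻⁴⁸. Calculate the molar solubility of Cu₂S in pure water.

Cu₂S(s) ⇌ 2 Cu⁺(aq) + S²⁻(aq)
With molar solubility s: [Cu⁺] = 2s, [S²⁻] = s.
Ksp = [Cu⁺]^2[S²⁻] = (2s)^2 · s = 4s^3
4s^3 = 1.8×10⁻⁴⁸  ⇒  s^3 = 4.5×10⁻⁴⁹
s = 7.7×10⁻¹⁷ M

7.7×10⁻¹⁷ M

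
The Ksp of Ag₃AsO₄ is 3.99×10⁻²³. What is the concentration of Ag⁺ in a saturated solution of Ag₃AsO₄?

Ag₃AsO₄(s) ⇌ 3 Ag⁺(aq) + AsO₄³⁻(aq)
Call the molar solubility s, so that [Ag⁺] = 3s and [AsO₄³⁻] = s.
Ksp = [Ag⁺]^3[AsO₄³⁻] = (3s)^3 · s = 27s^4 = 3.99×10⁻²³
s = 1.10×10⁻⁶ mol L⁻¹
[Ag⁺] = 3s = 3.31×10⁻⁶ mol L⁻¹

3.31×10⁻⁶ M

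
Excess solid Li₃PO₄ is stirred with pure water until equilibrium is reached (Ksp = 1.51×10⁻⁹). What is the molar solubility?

Li₃PO₄(s) ⇌ 3 Li⁺(aq) + PO₄³⁻(aq)
For each mole of Li₃PO₄ that dissolves per liter, [Li⁺] = 3s and [PO₄³⁻] = s; let s denote this solubility.
Ksp = [Li⁺]^3[PO₄³⁻] = (3s)^3 · s = 27s^4
27s^4 = 1.51×10⁻⁹  ⇒  s^4 = 5.59×10⁻¹¹
s = 2.73×10⁻³ mol L⁻¹

2.73×10⁻³ M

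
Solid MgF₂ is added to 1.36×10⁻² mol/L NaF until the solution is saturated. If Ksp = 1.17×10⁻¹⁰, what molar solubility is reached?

MgF₂(s) ⇌ Mg²⁺(aq) + 2 F⁻(aq)
The solution already contains F⁻ at 1.36×10⁻² mol/L. Let s be the molar solubility of MgF₂.
[F⁻] ≈ 1.36×10⁻² mol/L (common ion dominates); [Mg²⁺] = s.
Ksp = [Mg²⁺][F⁻]^2 = s(1.36×10⁻²)^2
s = 1.17×10⁻¹⁰ / (1.36×10⁻²)^2 = 6.33×10⁻⁷
s = 6.33×10⁻⁷ mol/L

6.33×10⁻⁷ M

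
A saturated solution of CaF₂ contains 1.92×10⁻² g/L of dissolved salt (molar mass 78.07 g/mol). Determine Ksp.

Ksp = 5.95×10⁻¹¹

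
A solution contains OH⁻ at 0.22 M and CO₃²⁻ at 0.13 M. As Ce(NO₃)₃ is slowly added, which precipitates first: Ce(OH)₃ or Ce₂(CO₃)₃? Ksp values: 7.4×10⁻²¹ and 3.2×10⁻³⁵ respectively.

Ce(OH)₃

Precipitation of each salt begins when its ion product equals Ksp.
For Ce(OH)₃: [Ce³⁺] = (Ksp/[OH⁻]^3) = 6.9×10⁻¹⁹ M
For Ce₂(CO₃)₃: [Ce³⁺] = (Ksp/[CO₃²⁻]^3)^(1/2) = 1.2×10⁻¹⁶ M
The smaller threshold [Ce³⁺] is reached first, so Ce(OH)₃ precipitates first.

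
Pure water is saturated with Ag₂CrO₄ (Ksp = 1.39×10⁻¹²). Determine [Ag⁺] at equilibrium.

1.41×10⁻⁴ M

Ag₂CrO₄(s) ⇌ 2 Ag⁺(aq) + CrO₄²⁻(aq)
If s mol/L of Ag₂CrO₄ dissolves, [Ag⁺] = 2s and [CrO₄²⁻] = s.
Ksp = [Ag⁺]^2[CrO₄²⁻] = (2s)^2 · s = 4s^3 = 1.39×10⁻¹²
s = 7.03×10⁻⁵ mol/L
[Ag⁺] = 2s = 1.41×10⁻⁴ mol/L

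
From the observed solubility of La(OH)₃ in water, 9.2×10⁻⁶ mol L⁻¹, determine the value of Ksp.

La(OH)₃(s) ⇌ La³⁺(aq) + 3 OH⁻(aq)
Call the molar solubility s, so that [La³⁺] = s and [OH⁻] = 3s.
Ksp = [La³⁺][OH⁻]^3 = s · (3s)^3 = 27s^4
Ksp = 27 × (9.2×10⁻⁶)^4 = 1.9×10⁻¹⁹

Ksp = 1.9×10⁻¹⁹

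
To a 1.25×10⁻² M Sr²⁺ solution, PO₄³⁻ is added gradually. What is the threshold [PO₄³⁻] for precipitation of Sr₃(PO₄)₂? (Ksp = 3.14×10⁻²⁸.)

1.27×10⁻¹¹ M

Each salt precipitates once Q = Ksp for that salt.
Sr₃(PO₄)₂(s) ⇌ 3 Sr²⁺(aq) + 2 PO₄³⁻(aq)
Ksp = [Sr²⁺]^3[PO₄³⁻]^2 = [PO₄³⁻]^2(1.25×10⁻²)^3
[PO₄³⁻]^2 = 3.14×10⁻²⁸ / (1.25×10⁻²)^3 = 1.61×10⁻²²
[PO₄³⁻] = 1.27×10⁻¹¹ M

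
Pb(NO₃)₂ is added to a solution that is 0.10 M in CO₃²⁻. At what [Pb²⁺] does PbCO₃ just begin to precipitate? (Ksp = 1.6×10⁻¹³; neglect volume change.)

1.6×10⁻¹² M

A salt starts to precipitate once the ion product Q reaches its Ksp.
PbCO₃(s) ⇌ Pb²⁺(aq) + CO₃²⁻(aq)
Ksp = [Pb²⁺][CO₃²⁻] = [Pb²⁺](0.10)
[Pb²⁺] = 1.6×10⁻¹³ / (0.10) = 1.6×10⁻¹²
[Pb²⁺] = 1.6×10⁻¹² M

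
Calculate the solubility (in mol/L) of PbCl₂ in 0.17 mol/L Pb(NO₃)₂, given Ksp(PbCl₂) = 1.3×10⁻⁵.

PbCl₂(s) ⇌ Pb²⁺(aq) + 2 Cl⁻(aq)
Let s be the solubility of PbCl₂ here. The common ion gives [Pb²⁺] ≈ 0.17 mol/L, and [Cl⁻] = 2s.
Ksp = [Pb²⁺][Cl⁻]^2 = (0.17)(2s)^2
(2s)^2 = 1.3×10⁻⁵ / (0.17) = 7.6×10⁻⁵
s = 4.4×10⁻³ mol/L

4.4×10⁻³ M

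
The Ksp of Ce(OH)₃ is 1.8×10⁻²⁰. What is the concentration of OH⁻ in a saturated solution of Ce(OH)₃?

1.5×10⁻⁵ M

Ce(OH)₃(s) ⇌ Ce³⁺(aq) + 3 OH⁻(aq)
Let s be the molar solubility. Then [Ce³⁺] = s and [OH⁻] = 3s.
Ksp = [Ce³⁺][OH⁻]^3 = s · (3s)^3 = 27s^4 = 1.8×10⁻²⁰
s = 5.1×10⁻⁶ mol L⁻¹
[OH⁻] = 3s = 1.5×10⁻⁵ mol L⁻¹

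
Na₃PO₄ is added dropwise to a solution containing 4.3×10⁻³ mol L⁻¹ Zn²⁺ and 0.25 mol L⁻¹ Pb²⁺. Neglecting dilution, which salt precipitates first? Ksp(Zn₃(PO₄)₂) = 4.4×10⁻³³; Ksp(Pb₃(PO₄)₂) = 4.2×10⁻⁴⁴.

Precipitation of each salt begins when its ion product equals Ksp.
For Zn₃(PO₄)₂: [PO₄³⁻] = (Ksp/[Zn²⁺]^3)^(1/2) = 2.4×10⁻¹³ mol L⁻¹
For Pb₃(PO₄)₂: [PO₄³⁻] = (Ksp/[Pb²⁺]^3)^(1/2) = 1.6×10⁻²¹ mol L⁻¹
The smaller threshold [PO₄³⁻] is reached first, so Pb₃(PO₄)₂ precipitates first.

Pb₃(PO₄)₂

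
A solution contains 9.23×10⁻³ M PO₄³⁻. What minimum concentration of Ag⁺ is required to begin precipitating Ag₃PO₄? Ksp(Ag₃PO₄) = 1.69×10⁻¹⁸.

5.68×10⁻⁶ M

A salt starts to precipitate once the ion product Q reaches its Ksp.
Ag₃PO₄(s) ⇌ 3 Ag⁺(aq) + PO₄³⁻(aq)
Ksp = [Ag⁺]^3[PO₄³⁻] = [Ag⁺]^3(9.23×10⁻³)
[Ag⁺]^3 = 1.69×10⁻¹⁸ / (9.23×10⁻³) = 1.83×10⁻¹⁶
[Ag⁺] = 5.68×10⁻⁶ M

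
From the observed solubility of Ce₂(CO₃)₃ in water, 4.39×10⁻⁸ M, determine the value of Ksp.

Ksp = 1.76×10⁻³⁵

Ce₂(CO₃)₃(s) ⇌ 2 Ce³⁺(aq) + 3 CO₃²⁻(aq)
Let s be the molar solubility. Then [Ce³⁺] = 2s and [CO₃²⁻] = 3s.
Ksp = [Ce³⁺]^2[CO₃²⁻]^3 = (2s)^2 · (3s)^3 = 108s^5
Ksp = 108 × (4.39×10⁻⁸)^5 = 1.76×10⁻³⁵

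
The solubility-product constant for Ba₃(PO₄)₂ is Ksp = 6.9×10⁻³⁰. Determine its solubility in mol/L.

5.8×10⁻⁷ M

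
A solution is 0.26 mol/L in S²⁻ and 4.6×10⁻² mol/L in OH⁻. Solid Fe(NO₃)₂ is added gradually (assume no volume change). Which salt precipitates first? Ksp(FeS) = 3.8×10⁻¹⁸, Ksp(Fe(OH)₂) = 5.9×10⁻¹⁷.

Precipitation of each salt begins when its ion product equals Ksp.
For FeS: [Fe²⁺] = (Ksp/[S²⁻]) = 1.5×10⁻¹⁷ mol/L
For Fe(OH)₂: [Fe²⁺] = (Ksp/[OH⁻]^2) = 2.8×10⁻¹⁴ mol/L
FeS requires the lower [Fe²⁺], so it precipitates first.

FeS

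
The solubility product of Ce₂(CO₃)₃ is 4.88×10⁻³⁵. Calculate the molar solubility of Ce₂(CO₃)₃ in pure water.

5.38×10⁻⁸ M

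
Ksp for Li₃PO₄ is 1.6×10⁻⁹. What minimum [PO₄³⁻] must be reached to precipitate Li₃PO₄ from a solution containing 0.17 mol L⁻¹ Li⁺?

The threshold for precipitation is Q = Ksp.
Li₃PO₄(s) ⇌ 3 Li⁺(aq) + PO₄³⁻(aq)
Ksp = [Li⁺]^3[PO₄³⁻] = [PO₄³⁻](0.17)^3
[PO₄³⁻] = 1.6×10⁻⁹ / (0.17)^3 = 3.3×10⁻⁷
[PO₄³⁻] = 3.3×10⁻⁷ mol L⁻¹

3.3×10⁻⁷ M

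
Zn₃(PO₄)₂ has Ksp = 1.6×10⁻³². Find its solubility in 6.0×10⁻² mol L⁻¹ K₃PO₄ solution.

5.5×10⁻¹¹ M

Zn₃(PO₄)₂(s) ⇌ 3 Zn²⁺(aq) + 2 PO₄³⁻(aq)
With PO₄³⁻ already at 6.0×10⁻² mol L⁻¹ and s small, take [PO₄³⁻] ≈ 6.0×10⁻² mol L⁻¹ and [Zn²⁺] = 3s.
Ksp = [Zn²⁺]^3[PO₄³⁻]^2 = (3s)^3(6.0×10⁻²)^2
(3s)^3 = 1.6×10⁻³² / (6.0×10⁻²)^2 = 4.4×10⁻³⁰
s = 5.5×10⁻¹¹ mol L⁻¹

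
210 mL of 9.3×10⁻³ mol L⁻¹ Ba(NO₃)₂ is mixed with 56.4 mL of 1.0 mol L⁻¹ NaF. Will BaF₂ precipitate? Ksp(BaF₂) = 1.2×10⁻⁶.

After mixing, V = 210 mL + 56.4 mL = 266.4 mL.
[Ba²⁺] = (9.3×10⁻³)(210)/266.4 = 7.3×10⁻³ mol L⁻¹
[F⁻] = (1.0)(56.4)/266.4 = 0.21 mol L⁻¹
Q = [Ba²⁺][F⁻]^2 = 3.3×10⁻⁴
Q = 3.3×10⁻⁴ > Ksp = 1.2×10⁻⁶, so the solution is supersaturated and BaF₂ precipitates.

Yes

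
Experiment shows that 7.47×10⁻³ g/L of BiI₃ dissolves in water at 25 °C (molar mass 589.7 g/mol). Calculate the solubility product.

Ksp = 6.95×10⁻¹⁹

Molar solubility s = (7.47×10⁻³ g/L) / (589.7 g/mol) = 1.2667×10⁻⁵ mol/L
BiI₃(s) ⇌ Bi³⁺(aq) + 3 I⁻(aq)
If s mol/L of BiI₃ dissolves, [Bi³⁺] = s and [I⁻] = 3s.
Ksp = [Bi³⁺][I⁻]^3 = s · (3s)^3 = 27s^4
Ksp = 27 × (1.2667×10⁻⁵)^4 = 6.95×10⁻¹⁹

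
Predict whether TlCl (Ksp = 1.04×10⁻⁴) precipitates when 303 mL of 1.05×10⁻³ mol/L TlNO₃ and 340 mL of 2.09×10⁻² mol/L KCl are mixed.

No

Total volume after mixing = 303 + 340 = 643 mL.
[Tl⁺] = (1.05×10⁻³)(303)/643 = 4.95×10⁻⁴ mol/L
[Cl⁻] = (2.09×10⁻²)(340)/643 = 1.11×10⁻² mol/L
Q = [Tl⁺][Cl⁻] = 5.47×10⁻⁶
Q = 5.47×10⁻⁶ < Ksp = 1.04×10⁻⁴, so the solution is unsaturated and no precipitate forms.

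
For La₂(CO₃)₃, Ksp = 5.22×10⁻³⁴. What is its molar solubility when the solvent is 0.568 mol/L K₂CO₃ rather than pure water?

2.67×10⁻¹⁷ M

La₂(CO₃)₃(s) ⇌ 2 La³⁺(aq) + 3 CO₃²⁻(aq)
The solution already contains CO₃²⁻ at 0.568 mol/L. Let s be the molar solubility of La₂(CO₃)₃.
[CO₃²⁻] ≈ 0.568 mol/L (common ion dominates); [La³⁺] = 2s.
Ksp = [La³⁺]^2[CO₃²⁻]^3 = (2s)^2(0.568)^3
(2s)^2 = 5.22×10⁻³⁴ / (0.568)^3 = 2.85×10⁻³³
s = 2.67×10⁻¹⁷ mol/L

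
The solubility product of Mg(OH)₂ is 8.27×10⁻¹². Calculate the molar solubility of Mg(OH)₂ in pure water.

Mg(OH)₂(s) ⇌ Mg²⁺(aq) + 2 OH⁻(aq)
With molar solubility s: [Mg²⁺] = s, [OH⁻] = 2s.
Ksp = [Mg²⁺][OH⁻]^2 = s · (2s)^2 = 4s^3
4s^3 = 8.27×10⁻¹²  ⇒  s^3 = 2.07×10⁻¹²
s = 1.27×10⁻⁴ mol/L

1.27×10⁻⁴ M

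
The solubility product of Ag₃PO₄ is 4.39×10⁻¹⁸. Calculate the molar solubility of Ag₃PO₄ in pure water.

Ag₃PO₄(s) ⇌ 3 Ag⁺(aq) + PO₄³⁻(aq)
If s mol/L of Ag₃PO₄ dissolves, [Ag⁺] = 3s and [PO₄³⁻] = s.
Ksp = [Ag⁺]^3[PO₄³⁻] = (3s)^3 · s = 27s^4
27s^4 = 4.39×10⁻¹⁸  ⇒  s^4 = 1.63×10⁻¹⁹
s = (1.63×10⁻¹⁹)^(1/4) = 2.01×10⁻⁵ M

2.01×10⁻⁵ M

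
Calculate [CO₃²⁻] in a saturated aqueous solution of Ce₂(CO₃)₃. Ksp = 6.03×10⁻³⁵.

1.68×10⁻⁷ M

Ce₂(CO₃)₃(s) ⇌ 2 Ce³⁺(aq) + 3 CO₃²⁻(aq)
For each mole of Ce₂(CO₃)₃ that dissolves per liter, [Ce³⁺] = 2s and [CO₃²⁻] = 3s; let s denote this solubility.
Ksp = [Ce³⁺]^2[CO₃²⁻]^3 = (2s)^2 · (3s)^3 = 108s^5 = 6.03×10⁻³⁵
s = 5.62×10⁻⁸ M
[CO₃²⁻] = 3s = 1.68×10⁻⁷ M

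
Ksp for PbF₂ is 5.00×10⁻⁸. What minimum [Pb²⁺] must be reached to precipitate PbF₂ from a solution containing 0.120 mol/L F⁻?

3.47×10⁻⁶ M

The threshold for precipitation is Q = Ksp.
PbF₂(s) ⇌ Pb²⁺(aq) + 2 F⁻(aq)
Ksp = [Pb²⁺][F⁻]^2 = [Pb²⁺](0.120)^2
[Pb²⁺] = 5.00×10⁻⁸ / (0.120)^2 = 3.47×10⁻⁶
[Pb²⁺] = 3.47×10⁻⁶ mol/L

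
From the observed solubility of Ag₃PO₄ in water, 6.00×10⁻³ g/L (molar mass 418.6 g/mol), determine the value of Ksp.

Ksp = 1.14×10⁻¹⁸

s = (6.00×10⁻³ g L⁻¹)/(418.6 g mol⁻¹) = 1.4333×10⁻⁵ M
Ag₃PO₄(s) ⇌ 3 Ag⁺(aq) + PO₄³⁻(aq)
Call the molar solubility s, so that [Ag⁺] = 3s and [PO₄³⁻] = s.
Ksp = [Ag⁺]^3[PO₄³⁻] = (3s)^3 · s = 27s^4
Ksp = 27 × (1.4333×10⁻⁵)^4 = 1.14×10⁻¹⁸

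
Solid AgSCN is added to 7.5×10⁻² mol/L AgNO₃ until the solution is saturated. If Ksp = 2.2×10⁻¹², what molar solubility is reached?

AgSCN(s) ⇌ Ag⁺(aq) + SCN⁻(aq)
With Ag⁺ already at 7.5×10⁻² mol/L and s small, take [Ag⁺] ≈ 7.5×10⁻² mol/L and [SCN⁻] = s.
Ksp = [Ag⁺][SCN⁻] = (7.5×10⁻²)s
s = 2.2×10⁻¹² / (7.5×10⁻²) = 2.9×10⁻¹¹
s = 2.9×10⁻¹¹ mol/L

2.9×10⁻¹¹ M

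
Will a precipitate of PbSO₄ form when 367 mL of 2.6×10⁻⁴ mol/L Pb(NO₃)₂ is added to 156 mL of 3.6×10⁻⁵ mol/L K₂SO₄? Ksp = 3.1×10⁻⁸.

No

Total volume after mixing = 367 + 156 = 523 mL.
[Pb²⁺] = (2.6×10⁻⁴)(367)/523 = 1.8×10⁻⁴ mol/L
[SO₄²⁻] = (3.6×10⁻⁵)(156)/523 = 1.1×10⁻⁵ mol/L
Q = [Pb²⁺][SO₄²⁻] = 2.0×10⁻⁹
Q < Ksp (2.0×10⁻⁹ vs 3.1×10⁻⁸); the solution remains unsaturated and no precipitate forms.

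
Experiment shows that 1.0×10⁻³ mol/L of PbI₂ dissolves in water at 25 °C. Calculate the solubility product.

Ksp = 4.0×10⁻⁹

PbI₂(s) ⇌ Pb²⁺(aq) + 2 I⁻(aq)
Call the molar solubility s, so that [Pb²⁺] = s and [I⁻] = 2s.
Ksp = [Pb²⁺][I⁻]^2 = s · (2s)^2 = 4s^3
Ksp = 4 × (1.0×10⁻³)^3 = 4.0×10⁻⁹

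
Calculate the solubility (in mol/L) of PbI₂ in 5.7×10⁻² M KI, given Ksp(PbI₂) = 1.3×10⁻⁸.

4.0×10⁻⁶ M

PbI₂(s) ⇌ Pb²⁺(aq) + 2 I⁻(aq)
I⁻ is already present at 5.7×10⁻² M. If s mol/L of PbI₂ dissolves, [Pb²⁺] = s while [I⁻] ≈ 5.7×10⁻² M.
Ksp = [Pb²⁺][I⁻]^2 = s(5.7×10⁻²)^2
s = 1.3×10⁻⁸ / (5.7×10⁻²)^2 = 4.0×10⁻⁶
s = 4.0×10⁻⁶ M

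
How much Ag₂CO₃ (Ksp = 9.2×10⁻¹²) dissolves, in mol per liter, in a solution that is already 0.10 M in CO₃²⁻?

Ag₂CO₃(s) ⇌ 2 Ag⁺(aq) + CO₃²⁻(aq)
Let s be the solubility of Ag₂CO₃ here. The common ion gives [CO₃²⁻] ≈ 0.10 M, and [Ag⁺] = 2s.
Ksp = [Ag⁺]^2[CO₃²⁻] = (2s)^2(0.10)
(2s)^2 = 9.2×10⁻¹² / (0.10) = 9.2×10⁻¹¹
s = 4.8×10⁻⁶ M

4.8×10⁻⁶ M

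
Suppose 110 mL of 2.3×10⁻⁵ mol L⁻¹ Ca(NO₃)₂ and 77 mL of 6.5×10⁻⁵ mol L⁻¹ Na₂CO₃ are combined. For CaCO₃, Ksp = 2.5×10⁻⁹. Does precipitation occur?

No

After mixing, V = 110 mL + 77 mL = 187 mL.
[Ca²⁺] = (2.3×10⁻⁵)(110)/187 = 1.4×10⁻⁵ mol L⁻¹
[CO₃²⁻] = (6.5×10⁻⁵)(77)/187 = 2.7×10⁻⁵ mol L⁻¹
Q = [Ca²⁺][CO₃²⁻] = 3.6×10⁻¹⁰
Q < Ksp (3.6×10⁻¹⁰ vs 2.5×10⁻⁹); the solution remains unsaturated and no precipitate forms.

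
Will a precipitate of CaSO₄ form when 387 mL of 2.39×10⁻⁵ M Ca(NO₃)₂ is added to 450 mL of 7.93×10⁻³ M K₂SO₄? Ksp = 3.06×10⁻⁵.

No

The combined volume is 837 mL.
[Ca²⁺] = (2.39×10⁻⁵)(387)/837 = 1.11×10⁻⁵ M
[SO₄²⁻] = (7.93×10⁻³)(450)/837 = 4.26×10⁻³ M
Q = [Ca²⁺][SO₄²⁻] = 4.71×10⁻⁸
Q = 4.71×10⁻⁸ < Ksp = 3.06×10⁻⁵, so the solution is unsaturated and no precipitate forms.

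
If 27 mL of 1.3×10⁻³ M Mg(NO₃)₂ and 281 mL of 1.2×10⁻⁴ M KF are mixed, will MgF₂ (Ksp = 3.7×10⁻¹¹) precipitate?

No

Total volume after mixing = 27 + 281 = 308 mL.
[Mg²⁺] = (1.3×10⁻³)(27)/308 = 1.1×10⁻⁴ M
[F⁻] = (1.2×10⁻⁴)(281)/308 = 1.1×10⁻⁴ M
Q = [Mg²⁺][F⁻]^2 = 1.4×10⁻¹²
Q = 1.4×10⁻¹² < Ksp = 3.7×10⁻¹¹, so the solution is unsaturated and no precipitate forms.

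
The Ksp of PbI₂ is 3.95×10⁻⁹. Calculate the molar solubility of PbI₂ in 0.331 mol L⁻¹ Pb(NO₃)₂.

PbI₂(s) ⇌ Pb²⁺(aq) + 2 I⁻(aq)
With Pb²⁺ already at 0.331 mol L⁻¹ and s small, take [Pb²⁺] ≈ 0.331 mol L⁻¹ and [I⁻] = 2s.
Ksp = [Pb²⁺][I⁻]^2 = (0.331)(2s)^2
(2s)^2 = 3.95×10⁻⁹ / (0.331) = 1.19×10⁻⁸
s = 5.46×10⁻⁵ mol L⁻¹

5.46×10⁻⁵ M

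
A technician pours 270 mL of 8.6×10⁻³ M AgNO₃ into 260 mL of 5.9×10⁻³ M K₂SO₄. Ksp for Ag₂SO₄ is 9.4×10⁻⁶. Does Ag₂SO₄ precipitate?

No

After mixing, V = 270 mL + 260 mL = 530 mL.
[Ag⁺] = (8.6×10⁻³)(270)/530 = 4.4×10⁻³ M
[SO₄²⁻] = (5.9×10⁻³)(260)/530 = 2.9×10⁻³ M
Q = [Ag⁺]^2[SO₄²⁻] = 5.6×10⁻⁸
Q < Ksp (5.6×10⁻⁸ vs 9.4×10⁻⁶); the solution remains unsaturated and no precipitate forms.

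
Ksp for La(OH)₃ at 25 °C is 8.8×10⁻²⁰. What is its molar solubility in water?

7.6×10⁻⁶ M

La(OH)₃(s) ⇌ La³⁺(aq) + 3 OH⁻(aq)
Call the molar solubility s, so that [La³⁺] = s and [OH⁻] = 3s.
Ksp = [La³⁺][OH⁻]^3 = s · (3s)^3 = 27s^4
27s^4 = 8.8×10⁻²⁰  ⇒  s^4 = 3.3×10⁻²¹
s = 7.6×10⁻⁶ M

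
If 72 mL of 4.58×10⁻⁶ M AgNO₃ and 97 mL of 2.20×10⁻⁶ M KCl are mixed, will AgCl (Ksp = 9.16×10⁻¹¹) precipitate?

No

After mixing, V = 72 mL + 97 mL = 169 mL.
[Ag⁺] = (4.58×10⁻⁶)(72)/169 = 1.95×10⁻⁶ M
[Cl⁻] = (2.20×10⁻⁶)(97)/169 = 1.26×10⁻⁶ M
Q = [Ag⁺][Cl⁻] = 2.46×10⁻¹²
Q = 2.46×10⁻¹² < Ksp = 9.16×10⁻¹¹, so the solution is unsaturated and no precipitate forms.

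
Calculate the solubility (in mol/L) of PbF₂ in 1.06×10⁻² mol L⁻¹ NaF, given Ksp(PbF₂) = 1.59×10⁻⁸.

PbF₂(s) ⇌ Pb²⁺(aq) + 2 F⁻(aq)
Let s be the solubility of PbF₂ here. The common ion gives [F⁻] ≈ 1.06×10⁻² mol L⁻¹, and [Pb²⁺] = s.
Ksp = [Pb²⁺][F⁻]^2 = s(1.06×10⁻²)^2
s = 1.59×10⁻⁸ / (1.06×10⁻²)^2 = 1.42×10⁻⁴
s = 1.42×10⁻⁴ mol L⁻¹

1.42×10⁻⁴ M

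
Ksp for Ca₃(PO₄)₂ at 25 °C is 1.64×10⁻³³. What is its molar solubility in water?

Ca₃(PO₄)₂(s) ⇌ 3 Ca²⁺(aq) + 2 PO₄³⁻(aq)
Let s be the molar solubility. Then [Ca²⁺] = 3s and [PO₄³⁻] = 2s.
Ksp = [Ca²⁺]^3[PO₄³⁻]^2 = (3s)^3 · (2s)^2 = 108s^5
108s^5 = 1.64×10⁻³³  ⇒  s^5 = 1.52×10⁻³⁵
s = (1.52×10⁻³⁵)^(1/5) = 1.09×10⁻⁷ M

1.09×10⁻⁷ M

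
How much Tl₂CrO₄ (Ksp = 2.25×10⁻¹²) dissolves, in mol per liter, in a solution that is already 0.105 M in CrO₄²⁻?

Tl₂CrO₄(s) ⇌ 2 Tl⁺(aq) + CrO₄²⁻(aq)
Let s be the solubility of Tl₂CrO₄ here. The common ion gives [CrO₄²⁻] ≈ 0.105 M, and [Tl⁺] = 2s.
Ksp = [Tl⁺]^2[CrO₄²⁻] = (2s)^2(0.105)
(2s)^2 = 2.25×10⁻¹² / (0.105) = 2.14×10⁻¹¹
s = 2.31×10⁻⁶ M

2.31×10⁻⁶ M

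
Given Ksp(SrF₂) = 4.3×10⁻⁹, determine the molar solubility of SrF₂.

1.0×10⁻³ M

SrF₂(s) ⇌ Sr²⁺(aq) + 2 F⁻(aq)
With molar solubility s: [Sr²⁺] = s, [F⁻] = 2s.
Ksp = [Sr²⁺][F⁻]^2 = s · (2s)^2 = 4s^3
4s^3 = 4.3×10⁻⁹  ⇒  s^3 = 1.1×10⁻⁹
s = (1.1×10⁻⁹)^(1/3) = 1.0×10⁻³ mol L⁻¹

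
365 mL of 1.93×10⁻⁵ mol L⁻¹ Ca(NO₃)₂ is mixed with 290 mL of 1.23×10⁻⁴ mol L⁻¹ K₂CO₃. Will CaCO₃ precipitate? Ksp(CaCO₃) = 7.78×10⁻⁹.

No

The combined volume is 655 mL.
[Ca²⁺] = (1.93×10⁻⁵)(365)/655 = 1.08×10⁻⁵ mol L⁻¹
[CO₃²⁻] = (1.23×10⁻⁴)(290)/655 = 5.45×10⁻⁵ mol L⁻¹
Q = [Ca²⁺][CO₃²⁻] = 5.86×10⁻¹⁰
Q = 5.86×10⁻¹⁰ < Ksp = 7.78×10⁻⁹, so the solution is unsaturated and no precipitate forms.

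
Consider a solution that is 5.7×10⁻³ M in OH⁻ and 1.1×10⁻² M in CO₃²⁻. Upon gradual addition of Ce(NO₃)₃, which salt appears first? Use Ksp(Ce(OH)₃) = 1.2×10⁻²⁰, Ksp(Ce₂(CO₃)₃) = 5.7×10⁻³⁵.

Each salt precipitates once Q = Ksp for that salt.
For Ce(OH)₃: [Ce³⁺] = (Ksp/[OH⁻]^3) = 6.5×10⁻¹⁴ M
For Ce₂(CO₃)₃: [Ce³⁺] = (Ksp/[CO₃²⁻]^3)^(1/2) = 6.5×10⁻¹⁵ M
Since Ce₂(CO₃)₃ needs less Ce³⁺ to reach saturation, it precipitates first.

Ce₂(CO₃)₃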